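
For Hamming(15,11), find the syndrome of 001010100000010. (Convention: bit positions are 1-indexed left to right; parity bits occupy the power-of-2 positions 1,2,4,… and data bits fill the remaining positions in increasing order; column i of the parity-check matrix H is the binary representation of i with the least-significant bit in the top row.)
Syndrome s = H · r^T (mod 2), r = 001010100000010:
  s[0] = (101010101010101)·(001010100000010) mod 2 = 0+0+1+0+1+0+1+0+0+0+0+0+0+0+0 mod 2 = 1
  s[1] = (011001100110011)·(001010100000010) mod 2 = 0+0+1+0+0+0+1+0+0+0+0+0+0+1+0 mod 2 = 1
  s[2] = (000111100001111)·(001010100000010) mod 2 = 0+0+0+0+1+0+1+0+0+0+0+0+0+1+0 mod 2 = 1
  s[3] = (000000011111111)·(001010100000010) mod 2 = 0+0+0+0+0+0+0+0+0+0+0+0+0+1+0 mod 2 = 1
Syndrome = 1111
Non-zero syndrome: error at position 15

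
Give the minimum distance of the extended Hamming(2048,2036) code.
d_min = 4 (adding an overall parity bit to Hamming(2047,2036) raises d_min from 3 to 4).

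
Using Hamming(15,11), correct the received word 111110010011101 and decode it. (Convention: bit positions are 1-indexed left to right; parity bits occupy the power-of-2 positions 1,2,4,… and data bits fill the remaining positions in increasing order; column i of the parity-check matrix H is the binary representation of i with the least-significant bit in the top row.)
Syndrome s = H · r^T (mod 2), r = 111110010011101:
  s[0] = (101010101010101)·(111110010011101) mod 2 = 1+0+1+0+1+0+0+0+0+0+1+0+1+0+1 mod 2 = 0
  s[1] = (011001100110011)·(111110010011101) mod 2 = 0+1+1+0+0+0+0+0+0+0+1+0+0+0+1 mod 2 = 0
  s[2] = (000111100001111)·(111110010011101) mod 2 = 0+0+0+1+1+0+0+0+0+0+0+1+1+0+1 mod 2 = 1
  s[3] = (000000011111111)·(111110010011101) mod 2 = 0+0+0+0+0+0+0+1+0+0+1+1+1+0+1 mod 2 = 1
Syndrome = 0011
Column 12 of H equals this syndrome → error at bit 12 (1-indexed).
Flip bit 12: 111110010011101 → 111110010010101
Extract data bits at positions {3,5,6,7,9,10,11,12,13,14,15}: 11000010101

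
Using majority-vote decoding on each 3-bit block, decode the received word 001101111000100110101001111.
Split into 3-bit blocks and majority-vote each:
  block 1 = 001: 1 ones, 2 zeros → 0
  block 2 = 101: 2 ones, 1 zeros → 1
  block 3 = 111: 3 ones, 0 zeros → 1
  block 4 = 000: 0 ones, 3 zeros → 0
  block 5 = 100: 1 ones, 2 zeros → 0
  block 6 = 110: 2 ones, 1 zeros → 1
  block 7 = 101: 2 ones, 1 zeros → 1
  block 8 = 001: 1 ones, 2 zeros → 0
  block 9 = 111: 3 ones, 0 zeros → 1
Decoded = 011001101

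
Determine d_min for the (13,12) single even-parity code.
d_min = 2 (flipping one data bit also flips the parity bit, so the two closest codewords differ in exactly 2 positions).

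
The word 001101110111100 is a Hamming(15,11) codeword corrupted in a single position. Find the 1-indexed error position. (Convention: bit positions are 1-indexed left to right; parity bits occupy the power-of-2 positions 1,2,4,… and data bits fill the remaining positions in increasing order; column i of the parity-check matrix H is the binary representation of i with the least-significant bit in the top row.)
Syndrome s = H · r^T (mod 2), r = 001101110111100:
  s[0] = (101010101010101)·(001101110111100) mod 2 = 0+0+1+0+0+0+1+0+0+0+1+0+1+0+0 mod 2 = 0
  s[1] = (011001100110011)·(001101110111100) mod 2 = 0+0+1+0+0+1+1+0+0+1+1+0+0+0+0 mod 2 = 1
  s[2] = (000111100001111)·(001101110111100) mod 2 = 0+0+0+1+0+1+1+0+0+0+0+1+1+0+0 mod 2 = 1
  s[3] = (000000011111111)·(001101110111100) mod 2 = 0+0+0+0+0+0+0+1+0+1+1+1+1+0+0 mod 2 = 1
Syndrome = 0111
Column i of H is the binary representation of i, so the syndrome is the binary index of the flipped bit.
Read s = 0111 with s[0] as LSB: 0·2^0 + 1·2^1 + 1·2^2 + 1·2^3 = 14.
Error is at bit position 14.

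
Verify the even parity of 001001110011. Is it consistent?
Sum of all bits: 0+0+1+0+0+1+1+1+0+0+1+1 = 6; 6 mod 2 = 0. Result is 0 → valid parity.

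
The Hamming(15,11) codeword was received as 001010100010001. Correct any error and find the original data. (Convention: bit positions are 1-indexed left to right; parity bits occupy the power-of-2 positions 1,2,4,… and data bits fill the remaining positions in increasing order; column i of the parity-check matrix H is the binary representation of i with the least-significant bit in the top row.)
Syndrome s = H · r^T (mod 2), r = 001010100010001:
  s[0] = (101010101010101)·(001010100010001) mod 2 = 0+0+1+0+1+0+1+0+0+0+1+0+0+0+1 mod 2 = 1
  s[1] = (011001100110011)·(001010100010001) mod 2 = 0+0+1+0+0+0+1+0+0+0+1+0+0+0+1 mod 2 = 0
  s[2] = (000111100001111)·(001010100010001) mod 2 = 0+0+0+0+1+0+1+0+0+0+0+0+0+0+1 mod 2 = 1
  s[3] = (000000011111111)·(001010100010001) mod 2 = 0+0+0+0+0+0+0+0+0+0+1+0+0+0+1 mod 2 = 0
Syndrome = 1010
Column 5 of H equals this syndrome → error at bit 5 (1-indexed).
Flip bit 5: 001010100010001 → 001000100010001
Extract data bits at positions {3,5,6,7,9,10,11,12,13,14,15}: 10010010001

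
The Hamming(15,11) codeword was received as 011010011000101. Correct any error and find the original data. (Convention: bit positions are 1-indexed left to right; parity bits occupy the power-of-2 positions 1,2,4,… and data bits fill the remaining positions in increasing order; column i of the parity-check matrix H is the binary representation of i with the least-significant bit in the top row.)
Syndrome s = H · r^T (mod 2), r = 011010011000101:
  s[0] = (101010101010101)·(011010011000101) mod 2 = 0+0+1+0+1+0+0+0+1+0+0+0+1+0+1 mod 2 = 1
  s[1] = (011001100110011)·(011010011000101) mod 2 = 0+1+1+0+0+0+0+0+0+0+0+0+0+0+1 mod 2 = 1
  s[2] = (000111100001111)·(011010011000101) mod 2 = 0+0+0+0+1+0+0+0+0+0+0+0+1+0+1 mod 2 = 1
  s[3] = (000000011111111)·(011010011000101) mod 2 = 0+0+0+0+0+0+0+1+1+0+0+0+1+0+1 mod 2 = 0
Syndrome = 1110
Column 7 of H equals this syndrome → error at bit 7 (1-indexed).
Flip bit 7: 011010011000101 → 011010111000101
Extract data bits at positions {3,5,6,7,9,10,11,12,13,14,15}: 11011000101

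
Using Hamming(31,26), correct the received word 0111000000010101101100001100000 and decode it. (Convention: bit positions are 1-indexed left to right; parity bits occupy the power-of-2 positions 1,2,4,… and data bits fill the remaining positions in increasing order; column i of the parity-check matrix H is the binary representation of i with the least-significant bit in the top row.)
Syndrome s = H · r^T (mod 2), r = 0111000000010101101100001100000:
  s[0] = (1010101010101010101010101010101)·(0111000000010101101100001100000) mod 2 = 0+0+1+0+0+0+0+0+0+0+0+0+0+0+0+0+1+0+1+0+0+0+0+0+1+0+0+0+0+0+0 mod 2 = 0
  s[1] = (0110011001100110011001100110011)·(0111000000010101101100001100000) mod 2 = 0+1+1+0+0+0+0+0+0+0+0+0+0+1+0+0+0+0+1+0+0+0+0+0+0+1+0+0+0+0+0 mod 2 = 1
  s[2] = (0001111000011110000111100001111)·(0111000000010101101100001100000) mod 2 = 0+0+0+1+0+0+0+0+0+0+0+1+0+1+0+0+0+0+0+1+0+0+0+0+0+0+0+0+0+0+0 mod 2 = 0
  s[3] = (0000000111111110000000011111111)·(0111000000010101101100001100000) mod 2 = 0+0+0+0+0+0+0+0+0+0+0+1+0+1+0+0+0+0+0+0+0+0+0+0+1+1+0+0+0+0+0 mod 2 = 0
  s[4] = (0000000000000001111111111111111)·(0111000000010101101100001100000) mod 2 = 0+0+0+0+0+0+0+0+0+0+0+0+0+0+0+1+1+0+1+1+0+0+0+0+1+1+0+0+0+0+0 mod 2 = 0
Syndrome = 01000
Column 2 of H equals this syndrome → error at bit 2 (1-indexed).
Flip bit 2: 0111000000010101101100001100000 → 0011000000010101101100001100000
Extract data bits at positions {3,5,6,7,9,10,11,12,13,14,15,17,18,19,20,21,22,23,24,25,26,27,28,29,30,31}: 10000001010101100001100000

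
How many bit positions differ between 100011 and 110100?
XOR = 010111, count of 1s = 4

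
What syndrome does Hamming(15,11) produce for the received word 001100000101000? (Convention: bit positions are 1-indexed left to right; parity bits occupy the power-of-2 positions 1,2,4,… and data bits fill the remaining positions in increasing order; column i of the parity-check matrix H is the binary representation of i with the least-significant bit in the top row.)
Syndrome s = H · r^T (mod 2), r = 001100000101000:
  s[0] = (101010101010101)·(001100000101000) mod 2 = 0+0+1+0+0+0+0+0+0+0+0+0+0+0+0 mod 2 = 1
  s[1] = (011001100110011)·(001100000101000) mod 2 = 0+0+1+0+0+0+0+0+0+1+0+0+0+0+0 mod 2 = 0
  s[2] = (000111100001111)·(001100000101000) mod 2 = 0+0+0+1+0+0+0+0+0+0+0+1+0+0+0 mod 2 = 0
  s[3] = (000000011111111)·(001100000101000) mod 2 = 0+0+0+0+0+0+0+0+0+1+0+1+0+0+0 mod 2 = 0
Syndrome = 1000
Non-zero syndrome: error at position 1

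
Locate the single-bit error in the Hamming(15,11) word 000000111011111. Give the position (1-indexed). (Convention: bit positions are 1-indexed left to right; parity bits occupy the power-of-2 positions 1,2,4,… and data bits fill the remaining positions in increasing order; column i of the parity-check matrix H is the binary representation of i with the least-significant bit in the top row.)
Syndrome s = H · r^T (mod 2), r = 000000111011111:
  s[0] = (101010101010101)·(000000111011111) mod 2 = 0+0+0+0+0+0+1+0+1+0+1+0+1+0+1 mod 2 = 1
  s[1] = (011001100110011)·(000000111011111) mod 2 = 0+0+0+0+0+0+1+0+0+0+1+0+0+1+1 mod 2 = 0
  s[2] = (000111100001111)·(000000111011111) mod 2 = 0+0+0+0+0+0+1+0+0+0+0+1+1+1+1 mod 2 = 1
  s[3] = (000000011111111)·(000000111011111) mod 2 = 0+0+0+0+0+0+0+1+1+0+1+1+1+1+1 mod 2 = 1
Syndrome = 1011
Column i of H is the binary representation of i, so the syndrome is the binary index of the flipped bit.
Read s = 1011 with s[0] as LSB: 1·2^0 + 0·2^1 + 1·2^2 + 1·2^3 = 13.
Error is at bit position 13.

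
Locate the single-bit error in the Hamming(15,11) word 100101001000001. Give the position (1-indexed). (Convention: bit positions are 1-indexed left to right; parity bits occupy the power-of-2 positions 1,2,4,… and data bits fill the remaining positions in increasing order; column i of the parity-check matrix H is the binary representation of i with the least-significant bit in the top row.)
Syndrome s = H · r^T (mod 2), r = 100101001000001:
  s[0] = (101010101010101)·(100101001000001) mod 2 = 1+0+0+0+0+0+0+0+1+0+0+0+0+0+1 mod 2 = 1
  s[1] = (011001100110011)·(100101001000001) mod 2 = 0+0+0+0+0+1+0+0+0+0+0+0+0+0+1 mod 2 = 0
  s[2] = (000111100001111)·(100101001000001) mod 2 = 0+0+0+1+0+1+0+0+0+0+0+0+0+0+1 mod 2 = 1
  s[3] = (000000011111111)·(100101001000001) mod 2 = 0+0+0+0+0+0+0+0+1+0+0+0+0+0+1 mod 2 = 0
Syndrome = 1010
Column i of H is the binary representation of i, so the syndrome is the binary index of the flipped bit.
Read s = 1010 with s[0] as LSB: 1·2^0 + 0·2^1 + 1·2^2 + 0·2^3 = 5.
Error is at bit position 5.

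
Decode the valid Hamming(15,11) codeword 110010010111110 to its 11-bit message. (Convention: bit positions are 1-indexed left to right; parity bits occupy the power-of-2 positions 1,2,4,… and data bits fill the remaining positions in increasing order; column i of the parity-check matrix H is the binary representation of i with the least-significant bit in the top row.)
Parity bits occupy power-of-2 positions; data bits are at positions {3,5,6,7,9,10,11,12,13,14,15} (1-indexed).
Extract: c[3]=0 c[5]=1 c[6]=0 c[7]=0 c[9]=0 c[10]=1 c[11]=1 c[12]=1 c[13]=1 c[14]=1 c[15]=0
Data = 01000111110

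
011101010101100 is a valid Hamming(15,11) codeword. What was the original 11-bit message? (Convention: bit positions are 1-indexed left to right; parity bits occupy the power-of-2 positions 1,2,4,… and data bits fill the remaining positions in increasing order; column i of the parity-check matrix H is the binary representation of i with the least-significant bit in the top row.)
Parity bits occupy power-of-2 positions; data bits are at positions {3,5,6,7,9,10,11,12,13,14,15} (1-indexed).
Extract: c[3]=1 c[5]=0 c[6]=1 c[7]=0 c[9]=0 c[10]=1 c[11]=0 c[12]=1 c[13]=1 c[14]=0 c[15]=0
Data = 10100101100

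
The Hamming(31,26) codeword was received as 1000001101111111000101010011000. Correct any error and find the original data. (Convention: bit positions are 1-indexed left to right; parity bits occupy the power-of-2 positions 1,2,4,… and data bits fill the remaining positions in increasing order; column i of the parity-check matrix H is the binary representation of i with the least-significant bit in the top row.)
Syndrome s = H · r^T (mod 2), r = 1000001101111111000101010011000:
  s[0] = (1010101010101010101010101010101)·(1000001101111111000101010011000) mod 2 = 1+0+0+0+0+0+1+0+0+0+1+0+1+0+1+0+0+0+0+0+0+0+0+0+0+0+1+0+0+0+0 mod 2 = 0
  s[1] = (0110011001100110011001100110011)·(1000001101111111000101010011000) mod 2 = 0+0+0+0+0+0+1+0+0+1+1+0+0+1+1+0+0+0+0+0+0+1+0+0+0+0+1+0+0+0+0 mod 2 = 1
  s[2] = (0001111000011110000111100001111)·(1000001101111111000101010011000) mod 2 = 0+0+0+0+0+0+1+0+0+0+0+1+1+1+1+0+0+0+0+1+0+1+0+0+0+0+0+1+0+0+0 mod 2 = 0
  s[3] = (0000000111111110000000011111111)·(1000001101111111000101010011000) mod 2 = 0+0+0+0+0+0+0+1+0+1+1+1+1+1+1+0+0+0+0+0+0+0+0+1+0+0+1+1+0+0+0 mod 2 = 0
  s[4] = (0000000000000001111111111111111)·(1000001101111111000101010011000) mod 2 = 0+0+0+0+0+0+0+0+0+0+0+0+0+0+0+1+0+0+0+1+0+1+0+1+0+0+1+1+0+0+0 mod 2 = 0
Syndrome = 01000
Column 2 of H equals this syndrome → error at bit 2 (1-indexed).
Flip bit 2: 1000001101111111000101010011000 → 1100001101111111000101010011000
Extract data bits at positions {3,5,6,7,9,10,11,12,13,14,15,17,18,19,20,21,22,23,24,25,26,27,28,29,30,31}: 00010111111000101010011000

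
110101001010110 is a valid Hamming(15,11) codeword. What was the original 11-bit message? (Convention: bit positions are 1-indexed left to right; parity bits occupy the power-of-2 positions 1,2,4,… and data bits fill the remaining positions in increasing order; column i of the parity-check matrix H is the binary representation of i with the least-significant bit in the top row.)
Parity bits occupy power-of-2 positions; data bits are at positions {3,5,6,7,9,10,11,12,13,14,15} (1-indexed).
Extract: c[3]=0 c[5]=0 c[6]=1 c[7]=0 c[9]=1 c[10]=0 c[11]=1 c[12]=0 c[13]=1 c[14]=1 c[15]=0
Data = 00101010110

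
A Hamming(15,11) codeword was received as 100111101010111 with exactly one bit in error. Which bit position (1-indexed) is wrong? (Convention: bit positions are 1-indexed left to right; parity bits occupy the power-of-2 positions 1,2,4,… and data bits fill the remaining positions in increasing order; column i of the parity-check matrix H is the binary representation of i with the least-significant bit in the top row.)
Syndrome s = H · r^T (mod 2), r = 100111101010111:
  s[0] = (101010101010101)·(100111101010111) mod 2 = 1+0+0+0+1+0+1+0+1+0+1+0+1+0+1 mod 2 = 1
  s[1] = (011001100110011)·(100111101010111) mod 2 = 0+0+0+0+0+1+1+0+0+0+1+0+0+1+1 mod 2 = 1
  s[2] = (000111100001111)·(100111101010111) mod 2 = 0+0+0+1+1+1+1+0+0+0+0+0+1+1+1 mod 2 = 1
  s[3] = (000000011111111)·(100111101010111) mod 2 = 0+0+0+0+0+0+0+0+1+0+1+0+1+1+1 mod 2 = 1
Syndrome = 1111
Column i of H is the binary representation of i, so the syndrome is the binary index of the flipped bit.
Read s = 1111 with s[0] as LSB: 1·2^0 + 1·2^1 + 1·2^2 + 1·2^3 = 15.
Error is at bit position 15.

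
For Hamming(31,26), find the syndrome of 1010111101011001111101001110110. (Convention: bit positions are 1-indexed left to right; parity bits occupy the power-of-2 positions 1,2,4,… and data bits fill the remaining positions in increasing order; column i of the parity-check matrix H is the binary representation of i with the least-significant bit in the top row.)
Syndrome s = H · r^T (mod 2), r = 1010111101011001111101001110110:
  s[0] = (1010101010101010101010101010101)·(1010111101011001111101001110110) mod 2 = 1+0+1+0+1+0+1+0+0+0+0+0+1+0+0+0+1+0+1+0+0+0+0+0+1+0+1+0+1+0+0 mod 2 = 0
  s[1] = (0110011001100110011001100110011)·(1010111101011001111101001110110) mod 2 = 0+0+1+0+0+1+1+0+0+1+0+0+0+0+0+0+0+1+1+0+0+1+0+0+0+1+1+0+0+1+0 mod 2 = 0
  s[2] = (0001111000011110000111100001111)·(1010111101011001111101001110110) mod 2 = 0+0+0+0+1+1+1+0+0+0+0+1+1+0+0+0+0+0+0+1+0+1+0+0+0+0+0+0+1+1+0 mod 2 = 1
  s[3] = (0000000111111110000000011111111)·(1010111101011001111101001110110) mod 2 = 0+0+0+0+0+0+0+1+0+1+0+1+1+0+0+0+0+0+0+0+0+0+0+0+1+1+1+0+1+1+0 mod 2 = 1
  s[4] = (0000000000000001111111111111111)·(1010111101011001111101001110110) mod 2 = 0+0+0+0+0+0+0+0+0+0+0+0+0+0+0+1+1+1+1+1+0+1+0+0+1+1+1+0+1+1+0 mod 2 = 1
Syndrome = 00111
Non-zero syndrome: error at position 28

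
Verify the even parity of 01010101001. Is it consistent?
Sum of all bits: 0+1+0+1+0+1+0+1+0+0+1 = 5; 5 mod 2 = 1. Result is 1 → parity error detected.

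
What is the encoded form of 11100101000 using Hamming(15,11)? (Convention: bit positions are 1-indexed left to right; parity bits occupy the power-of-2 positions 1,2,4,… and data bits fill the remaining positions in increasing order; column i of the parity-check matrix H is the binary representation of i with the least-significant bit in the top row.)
Codeword c = d · G (mod 2), d = 11100101000:
  c[0] = d·G[:,0] = (11100101000)·(11011010101) mod 2 = 1+1+0+0+0+0+0+0+0+0+0 mod 2 = 0
  c[1] = d·G[:,1] = (11100101000)·(10110110011) mod 2 = 1+0+1+0+0+1+0+0+0+0+0 mod 2 = 1
  c[2] = d·G[:,2] = (11100101000)·(10000000000) mod 2 = 1+0+0+0+0+0+0+0+0+0+0 mod 2 = 1
  c[3] = d·G[:,3] = (11100101000)·(01110001111) mod 2 = 0+1+1+0+0+0+0+1+0+0+0 mod 2 = 1
  c[4] = d·G[:,4] = (11100101000)·(01000000000) mod 2 = 0+1+0+0+0+0+0+0+0+0+0 mod 2 = 1
  c[5] = d·G[:,5] = (11100101000)·(00100000000) mod 2 = 0+0+1+0+0+0+0+0+0+0+0 mod 2 = 1
  c[6] = d·G[:,6] = (11100101000)·(00010000000) mod 2 = 0+0+0+0+0+0+0+0+0+0+0 mod 2 = 0
  c[7] = d·G[:,7] = (11100101000)·(00001111111) mod 2 = 0+0+0+0+0+1+0+1+0+0+0 mod 2 = 0
  c[8] = d·G[:,8] = (11100101000)·(00001000000) mod 2 = 0+0+0+0+0+0+0+0+0+0+0 mod 2 = 0
  c[9] = d·G[:,9] = (11100101000)·(00000100000) mod 2 = 0+0+0+0+0+1+0+0+0+0+0 mod 2 = 1
  c[10] = d·G[:,10] = (11100101000)·(00000010000) mod 2 = 0+0+0+0+0+0+0+0+0+0+0 mod 2 = 0
  c[11] = d·G[:,11] = (11100101000)·(00000001000) mod 2 = 0+0+0+0+0+0+0+1+0+0+0 mod 2 = 1
  c[12] = d·G[:,12] = (11100101000)·(00000000100) mod 2 = 0+0+0+0+0+0+0+0+0+0+0 mod 2 = 0
  c[13] = d·G[:,13] = (11100101000)·(00000000010) mod 2 = 0+0+0+0+0+0+0+0+0+0+0 mod 2 = 0
  c[14] = d·G[:,14] = (11100101000)·(00000000001) mod 2 = 0+0+0+0+0+0+0+0+0+0+0 mod 2 = 0
Codeword = 011111000101000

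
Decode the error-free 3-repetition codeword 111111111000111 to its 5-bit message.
Split into 3-bit blocks: 111 111 111 000 111
Data = 11101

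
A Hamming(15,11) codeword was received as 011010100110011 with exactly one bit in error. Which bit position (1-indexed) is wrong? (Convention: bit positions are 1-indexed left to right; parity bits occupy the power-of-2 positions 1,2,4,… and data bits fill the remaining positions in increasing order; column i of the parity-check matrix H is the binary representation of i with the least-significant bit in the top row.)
Syndrome s = H · r^T (mod 2), r = 011010100110011:
  s[0] = (101010101010101)·(011010100110011) mod 2 = 0+0+1+0+1+0+1+0+0+0+1+0+0+0+1 mod 2 = 1
  s[1] = (011001100110011)·(011010100110011) mod 2 = 0+1+1+0+0+0+1+0+0+1+1+0+0+1+1 mod 2 = 1
  s[2] = (000111100001111)·(011010100110011) mod 2 = 0+0+0+0+1+0+1+0+0+0+0+0+0+1+1 mod 2 = 0
  s[3] = (000000011111111)·(011010100110011) mod 2 = 0+0+0+0+0+0+0+0+0+1+1+0+0+1+1 mod 2 = 0
Syndrome = 1100
Column i of H is the binary representation of i, so the syndrome is the binary index of the flipped bit.
Read s = 1100 with s[0] as LSB: 1·2^0 + 1·2^1 + 0·2^2 + 0·2^3 = 3.
Error is at bit position 3.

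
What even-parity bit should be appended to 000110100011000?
Sum of data bits: 0+0+0+1+1+0+1+0+0+0+1+1+0+0+0 = 5.
5 mod 2 = 1, so parity bit = 1.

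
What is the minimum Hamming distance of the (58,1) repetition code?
d_min = 58 (the only two codewords are 0…0 and 1…1, differing in all 58 positions).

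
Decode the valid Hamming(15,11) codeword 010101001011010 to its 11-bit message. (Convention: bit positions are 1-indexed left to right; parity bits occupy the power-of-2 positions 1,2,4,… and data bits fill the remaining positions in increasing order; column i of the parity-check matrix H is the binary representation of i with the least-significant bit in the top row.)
Parity bits occupy power-of-2 positions; data bits are at positions {3,5,6,7,9,10,11,12,13,14,15} (1-indexed).
Extract: c[3]=0 c[5]=0 c[6]=1 c[7]=0 c[9]=1 c[10]=0 c[11]=1 c[12]=1 c[13]=0 c[14]=1 c[15]=0
Data = 00101011010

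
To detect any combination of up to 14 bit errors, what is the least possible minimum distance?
Detecting e errors requires d_min ≥ e + 1 = 14 + 1 = 15.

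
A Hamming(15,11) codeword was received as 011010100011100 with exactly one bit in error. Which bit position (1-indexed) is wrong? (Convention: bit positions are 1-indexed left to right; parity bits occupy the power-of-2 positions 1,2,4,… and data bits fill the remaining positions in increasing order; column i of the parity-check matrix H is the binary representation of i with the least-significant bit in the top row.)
Syndrome s = H · r^T (mod 2), r = 011010100011100:
  s[0] = (101010101010101)·(011010100011100) mod 2 = 0+0+1+0+1+0+1+0+0+0+1+0+1+0+0 mod 2 = 1
  s[1] = (011001100110011)·(011010100011100) mod 2 = 0+1+1+0+0+0+1+0+0+0+1+0+0+0+0 mod 2 = 0
  s[2] = (000111100001111)·(011010100011100) mod 2 = 0+0+0+0+1+0+1+0+0+0+0+1+1+0+0 mod 2 = 0
  s[3] = (000000011111111)·(011010100011100) mod 2 = 0+0+0+0+0+0+0+0+0+0+1+1+1+0+0 mod 2 = 1
Syndrome = 1001
Column i of H is the binary representation of i, so the syndrome is the binary index of the flipped bit.
Read s = 1001 with s[0] as LSB: 1·2^0 + 0·2^1 + 0·2^2 + 1·2^3 = 9.
Error is at bit position 9.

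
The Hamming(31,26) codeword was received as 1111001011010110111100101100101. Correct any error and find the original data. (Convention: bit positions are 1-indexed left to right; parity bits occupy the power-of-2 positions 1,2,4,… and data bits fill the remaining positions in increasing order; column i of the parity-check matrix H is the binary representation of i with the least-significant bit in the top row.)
Syndrome s = H · r^T (mod 2), r = 1111001011010110111100101100101:
  s[0] = (1010101010101010101010101010101)·(1111001011010110111100101100101) mod 2 = 1+0+1+0+0+0+1+0+1+0+0+0+0+0+1+0+1+0+1+0+0+0+1+0+1+0+0+0+1+0+1 mod 2 = 1
  s[1] = (0110011001100110011001100110011)·(1111001011010110111100101100101) mod 2 = 0+1+1+0+0+0+1+0+0+1+0+0+0+1+1+0+0+1+1+0+0+0+1+0+0+1+0+0+0+0+1 mod 2 = 1
  s[2] = (0001111000011110000111100001111)·(1111001011010110111100101100101) mod 2 = 0+0+0+1+0+0+1+0+0+0+0+1+0+1+1+0+0+0+0+1+0+0+1+0+0+0+0+0+1+0+1 mod 2 = 1
  s[3] = (0000000111111110000000011111111)·(1111001011010110111100101100101) mod 2 = 0+0+0+0+0+0+0+0+1+1+0+1+0+1+1+0+0+0+0+0+0+0+0+0+1+1+0+0+1+0+1 mod 2 = 1
  s[4] = (0000000000000001111111111111111)·(1111001011010110111100101100101) mod 2 = 0+0+0+0+0+0+0+0+0+0+0+0+0+0+0+0+1+1+1+1+0+0+1+0+1+1+0+0+1+0+1 mod 2 = 1
Syndrome = 11111
Column 31 of H equals this syndrome → error at bit 31 (1-indexed).
Flip bit 31: 1111001011010110111100101100101 → 1111001011010110111100101100100
Extract data bits at positions {3,5,6,7,9,10,11,12,13,14,15,17,18,19,20,21,22,23,24,25,26,27,28,29,30,31}: 10011101011111100101100100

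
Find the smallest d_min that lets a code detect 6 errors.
Detecting e errors requires d_min ≥ e + 1 = 6 + 1 = 7.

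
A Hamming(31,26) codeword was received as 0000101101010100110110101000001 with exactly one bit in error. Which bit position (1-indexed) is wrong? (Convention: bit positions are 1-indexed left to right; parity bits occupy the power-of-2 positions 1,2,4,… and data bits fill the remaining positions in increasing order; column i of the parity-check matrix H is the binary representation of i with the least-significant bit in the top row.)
Syndrome s = H · r^T (mod 2), r = 0000101101010100110110101000001:
  s[0] = (1010101010101010101010101010101)·(0000101101010100110110101000001) mod 2 = 0+0+0+0+1+0+1+0+0+0+0+0+0+0+0+0+1+0+0+0+1+0+1+0+1+0+0+0+0+0+1 mod 2 = 1
  s[1] = (0110011001100110011001100110011)·(0000101101010100110110101000001) mod 2 = 0+0+0+0+0+0+1+0+0+1+0+0+0+1+0+0+0+1+0+0+0+0+1+0+0+0+0+0+0+0+1 mod 2 = 0
  s[2] = (0001111000011110000111100001111)·(0000101101010100110110101000001) mod 2 = 0+0+0+0+1+0+1+0+0+0+0+1+0+1+0+0+0+0+0+1+1+0+1+0+0+0+0+0+0+0+1 mod 2 = 0
  s[3] = (0000000111111110000000011111111)·(0000101101010100110110101000001) mod 2 = 0+0+0+0+0+0+0+1+0+1+0+1+0+1+0+0+0+0+0+0+0+0+0+0+1+0+0+0+0+0+1 mod 2 = 0
  s[4] = (0000000000000001111111111111111)·(0000101101010100110110101000001) mod 2 = 0+0+0+0+0+0+0+0+0+0+0+0+0+0+0+0+1+1+0+1+1+0+1+0+1+0+0+0+0+0+1 mod 2 = 1
Syndrome = 10001
Column i of H is the binary representation of i, so the syndrome is the binary index of the flipped bit.
Read s = 10001 with s[0] as LSB: 1·2^0 + 0·2^1 + 0·2^2 + 0·2^3 + 1·2^4 = 17.
Error is at bit position 17.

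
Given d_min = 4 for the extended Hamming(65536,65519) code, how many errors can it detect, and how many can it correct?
Detection only: up to d_min − 1 = 3 errors.
Correction: up to ⌊(d_min − 1)/2⌋ = ⌊3/2⌋ = 1 errors.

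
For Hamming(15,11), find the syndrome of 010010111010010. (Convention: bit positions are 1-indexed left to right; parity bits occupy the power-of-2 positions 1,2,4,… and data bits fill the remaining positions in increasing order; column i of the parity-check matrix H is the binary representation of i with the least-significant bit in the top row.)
Syndrome s = H · r^T (mod 2), r = 010010111010010:
  s[0] = (101010101010101)·(010010111010010) mod 2 = 0+0+0+0+1+0+1+0+1+0+1+0+0+0+0 mod 2 = 0
  s[1] = (011001100110011)·(010010111010010) mod 2 = 0+1+0+0+0+0+1+0+0+0+1+0+0+1+0 mod 2 = 0
  s[2] = (000111100001111)·(010010111010010) mod 2 = 0+0+0+0+1+0+1+0+0+0+0+0+0+1+0 mod 2 = 1
  s[3] = (000000011111111)·(010010111010010) mod 2 = 0+0+0+0+0+0+0+1+1+0+1+0+0+1+0 mod 2 = 0
Syndrome = 0010
Non-zero syndrome: error at position 4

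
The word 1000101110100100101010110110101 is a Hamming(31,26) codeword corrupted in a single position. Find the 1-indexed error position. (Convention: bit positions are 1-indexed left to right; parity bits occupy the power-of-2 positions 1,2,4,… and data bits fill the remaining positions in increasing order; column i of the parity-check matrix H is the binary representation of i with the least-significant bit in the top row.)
Syndrome s = H · r^T (mod 2), r = 1000101110100100101010110110101:
  s[0] = (1010101010101010101010101010101)·(1000101110100100101010110110101) mod 2 = 1+0+0+0+1+0+1+0+1+0+1+0+0+0+0+0+1+0+1+0+1+0+1+0+0+0+1+0+1+0+1 mod 2 = 0
  s[1] = (0110011001100110011001100110011)·(1000101110100100101010110110101) mod 2 = 0+0+0+0+0+0+1+0+0+0+1+0+0+1+0+0+0+0+1+0+0+0+1+0+0+1+1+0+0+0+1 mod 2 = 0
  s[2] = (0001111000011110000111100001111)·(1000101110100100101010110110101) mod 2 = 0+0+0+0+1+0+1+0+0+0+0+0+0+1+0+0+0+0+0+0+1+0+1+0+0+0+0+0+1+0+1 mod 2 = 1
  s[3] = (0000000111111110000000011111111)·(1000101110100100101010110110101) mod 2 = 0+0+0+0+0+0+0+1+1+0+1+0+0+1+0+0+0+0+0+0+0+0+0+1+0+1+1+0+1+0+1 mod 2 = 1
  s[4] = (0000000000000001111111111111111)·(1000101110100100101010110110101) mod 2 = 0+0+0+0+0+0+0+0+0+0+0+0+0+0+0+0+1+0+1+0+1+0+1+1+0+1+1+0+1+0+1 mod 2 = 1
Syndrome = 00111
Column i of H is the binary representation of i, so the syndrome is the binary index of the flipped bit.
Read s = 00111 with s[0] as LSB: 0·2^0 + 0·2^1 + 1·2^2 + 1·2^3 + 1·2^4 = 28.
Error is at bit position 28.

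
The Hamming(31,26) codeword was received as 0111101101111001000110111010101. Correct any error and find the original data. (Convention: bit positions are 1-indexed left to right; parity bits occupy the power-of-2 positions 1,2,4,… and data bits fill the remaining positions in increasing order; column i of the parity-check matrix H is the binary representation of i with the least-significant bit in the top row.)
Syndrome s = H · r^T (mod 2), r = 0111101101111001000110111010101:
  s[0] = (1010101010101010101010101010101)·(0111101101111001000110111010101) mod 2 = 0+0+1+0+1+0+1+0+0+0+1+0+1+0+0+0+0+0+0+0+1+0+1+0+1+0+1+0+1+0+1 mod 2 = 1
  s[1] = (0110011001100110011001100110011)·(0111101101111001000110111010101) mod 2 = 0+1+1+0+0+0+1+0+0+1+1+0+0+0+0+0+0+0+0+0+0+0+1+0+0+0+1+0+0+0+1 mod 2 = 0
  s[2] = (0001111000011110000111100001111)·(0111101101111001000110111010101) mod 2 = 0+0+0+1+1+0+1+0+0+0+0+1+1+0+0+0+0+0+0+1+1+0+1+0+0+0+0+0+1+0+1 mod 2 = 0
  s[3] = (0000000111111110000000011111111)·(0111101101111001000110111010101) mod 2 = 0+0+0+0+0+0+0+1+0+1+1+1+1+0+0+0+0+0+0+0+0+0+0+1+1+0+1+0+1+0+1 mod 2 = 0
  s[4] = (0000000000000001111111111111111)·(0111101101111001000110111010101) mod 2 = 0+0+0+0+0+0+0+0+0+0+0+0+0+0+0+1+0+0+0+1+1+0+1+1+1+0+1+0+1+0+1 mod 2 = 1
Syndrome = 10001
Column 17 of H equals this syndrome → error at bit 17 (1-indexed).
Flip bit 17: 0111101101111001000110111010101 → 0111101101111001100110111010101
Extract data bits at positions {3,5,6,7,9,10,11,12,13,14,15,17,18,19,20,21,22,23,24,25,26,27,28,29,30,31}: 11010111100100110111010101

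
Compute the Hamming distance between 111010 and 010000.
XOR = 101010, count of 1s = 3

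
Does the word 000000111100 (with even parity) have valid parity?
Sum of all bits: 0+0+0+0+0+0+1+1+1+1+0+0 = 4; 4 mod 2 = 0. Result is 0 → valid parity.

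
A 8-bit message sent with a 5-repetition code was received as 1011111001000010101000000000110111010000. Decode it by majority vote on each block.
Split into 5-bit blocks and majority-vote each:
  block 1 = 10111: 4 ones, 1 zeros → 1
  block 2 = 11001: 3 ones, 2 zeros → 1
  block 3 = 00001: 1 ones, 4 zeros → 0
  block 4 = 01010: 2 ones, 3 zeros → 0
  block 5 = 00000: 0 ones, 5 zeros → 0
  block 6 = 00011: 2 ones, 3 zeros → 0
  block 7 = 01110: 3 ones, 2 zeros → 1
  block 8 = 10000: 1 ones, 4 zeros → 0
Decoded = 11000010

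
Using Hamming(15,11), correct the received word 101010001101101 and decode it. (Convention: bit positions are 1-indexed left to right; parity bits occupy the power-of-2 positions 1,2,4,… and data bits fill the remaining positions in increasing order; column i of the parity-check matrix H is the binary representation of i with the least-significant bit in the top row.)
Syndrome s = H · r^T (mod 2), r = 101010001101101:
  s[0] = (101010101010101)·(101010001101101) mod 2 = 1+0+1+0+1+0+0+0+1+0+0+0+1+0+1 mod 2 = 0
  s[1] = (011001100110011)·(101010001101101) mod 2 = 0+0+1+0+0+0+0+0+0+1+0+0+0+0+1 mod 2 = 1
  s[2] = (000111100001111)·(101010001101101) mod 2 = 0+0+0+0+1+0+0+0+0+0+0+1+1+0+1 mod 2 = 0
  s[3] = (000000011111111)·(101010001101101) mod 2 = 0+0+0+0+0+0+0+0+1+1+0+1+1+0+1 mod 2 = 1
Syndrome = 0101
Column 10 of H equals this syndrome → error at bit 10 (1-indexed).
Flip bit 10: 101010001101101 → 101010001001101
Extract data bits at positions {3,5,6,7,9,10,11,12,13,14,15}: 11001001101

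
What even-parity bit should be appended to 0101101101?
Sum of data bits: 0+1+0+1+1+0+1+1+0+1 = 6.
6 mod 2 = 0, so parity bit = 0.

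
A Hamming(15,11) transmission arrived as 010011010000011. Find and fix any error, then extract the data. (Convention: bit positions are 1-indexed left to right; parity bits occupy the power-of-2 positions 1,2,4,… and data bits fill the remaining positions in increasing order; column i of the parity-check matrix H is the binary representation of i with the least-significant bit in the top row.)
Syndrome s = H · r^T (mod 2), r = 010011010000011:
  s[0] = (101010101010101)·(010011010000011) mod 2 = 0+0+0+0+1+0+0+0+0+0+0+0+0+0+1 mod 2 = 0
  s[1] = (011001100110011)·(010011010000011) mod 2 = 0+1+0+0+0+1+0+0+0+0+0+0+0+1+1 mod 2 = 0
  s[2] = (000111100001111)·(010011010000011) mod 2 = 0+0+0+0+1+1+0+0+0+0+0+0+0+1+1 mod 2 = 0
  s[3] = (000000011111111)·(010011010000011) mod 2 = 0+0+0+0+0+0+0+1+0+0+0+0+0+1+1 mod 2 = 1
Syndrome = 0001
Column 8 of H equals this syndrome → error at bit 8 (1-indexed).
Flip bit 8: 010011010000011 → 010011000000011
Extract data bits at positions {3,5,6,7,9,10,11,12,13,14,15}: 01100000011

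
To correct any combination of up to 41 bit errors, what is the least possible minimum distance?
Correcting t errors requires d_min ≥ 2t + 1 = 2·41 + 1 = 83.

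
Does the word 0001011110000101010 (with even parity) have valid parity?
Sum of all bits: 0+0+0+1+0+1+1+1+1+0+0+0+0+1+0+1+0+1+0 = 8; 8 mod 2 = 0. Result is 0 → valid parity.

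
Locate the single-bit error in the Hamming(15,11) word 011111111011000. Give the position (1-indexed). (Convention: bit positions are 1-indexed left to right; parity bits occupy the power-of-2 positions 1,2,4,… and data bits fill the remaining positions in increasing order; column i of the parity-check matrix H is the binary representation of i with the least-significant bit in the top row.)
Syndrome s = H · r^T (mod 2), r = 011111111011000:
  s[0] = (101010101010101)·(011111111011000) mod 2 = 0+0+1+0+1+0+1+0+1+0+1+0+0+0+0 mod 2 = 1
  s[1] = (011001100110011)·(011111111011000) mod 2 = 0+1+1+0+0+1+1+0+0+0+1+0+0+0+0 mod 2 = 1
  s[2] = (000111100001111)·(011111111011000) mod 2 = 0+0+0+1+1+1+1+0+0+0+0+1+0+0+0 mod 2 = 1
  s[3] = (000000011111111)·(011111111011000) mod 2 = 0+0+0+0+0+0+0+1+1+0+1+1+0+0+0 mod 2 = 0
Syndrome = 1110
Column i of H is the binary representation of i, so the syndrome is the binary index of the flipped bit.
Read s = 1110 with s[0] as LSB: 1·2^0 + 1·2^1 + 1·2^2 + 0·2^3 = 7.
Error is at bit position 7.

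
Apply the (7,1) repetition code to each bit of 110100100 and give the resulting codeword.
Repeat each bit 7× and concatenate:
1→1111111  1→1111111  0→0000000  1→1111111  0→0000000  0→0000000  1→1111111  0→0000000  0→0000000
Codeword = 111111111111110000000111111100000000000000111111100000000000000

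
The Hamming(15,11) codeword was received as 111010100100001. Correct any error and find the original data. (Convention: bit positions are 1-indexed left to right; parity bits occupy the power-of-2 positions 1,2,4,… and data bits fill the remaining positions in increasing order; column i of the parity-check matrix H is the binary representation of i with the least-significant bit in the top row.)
Syndrome s = H · r^T (mod 2), r = 111010100100001:
  s[0] = (101010101010101)·(111010100100001) mod 2 = 1+0+1+0+1+0+1+0+0+0+0+0+0+0+1 mod 2 = 1
  s[1] = (011001100110011)·(111010100100001) mod 2 = 0+1+1+0+0+0+1+0+0+1+0+0+0+0+1 mod 2 = 1
  s[2] = (000111100001111)·(111010100100001) mod 2 = 0+0+0+0+1+0+1+0+0+0+0+0+0+0+1 mod 2 = 1
  s[3] = (000000011111111)·(111010100100001) mod 2 = 0+0+0+0+0+0+0+0+0+1+0+0+0+0+1 mod 2 = 0
Syndrome = 1110
Column 7 of H equals this syndrome → error at bit 7 (1-indexed).
Flip bit 7: 111010100100001 → 111010000100001
Extract data bits at positions {3,5,6,7,9,10,11,12,13,14,15}: 11000100001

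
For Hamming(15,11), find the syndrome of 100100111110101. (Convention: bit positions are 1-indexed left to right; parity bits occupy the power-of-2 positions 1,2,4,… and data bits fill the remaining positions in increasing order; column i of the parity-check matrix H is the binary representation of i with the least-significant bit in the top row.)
Syndrome s = H · r^T (mod 2), r = 100100111110101:
  s[0] = (101010101010101)·(100100111110101) mod 2 = 1+0+0+0+0+0+1+0+1+0+1+0+1+0+1 mod 2 = 0
  s[1] = (011001100110011)·(100100111110101) mod 2 = 0+0+0+0+0+0+1+0+0+1+1+0+0+0+1 mod 2 = 0
  s[2] = (000111100001111)·(100100111110101) mod 2 = 0+0+0+1+0+0+1+0+0+0+0+0+1+0+1 mod 2 = 0
  s[3] = (000000011111111)·(100100111110101) mod 2 = 0+0+0+0+0+0+0+1+1+1+1+0+1+0+1 mod 2 = 0
Syndrome = 0000
s = 0: no error detected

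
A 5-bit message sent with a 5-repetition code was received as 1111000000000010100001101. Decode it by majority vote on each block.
Split into 5-bit blocks and majority-vote each:
  block 1 = 11110: 4 ones, 1 zeros → 1
  block 2 = 00000: 0 ones, 5 zeros → 0
  block 3 = 00001: 1 ones, 4 zeros → 0
  block 4 = 01000: 1 ones, 4 zeros → 0
  block 5 = 01101: 3 ones, 2 zeros → 1
Decoded = 10001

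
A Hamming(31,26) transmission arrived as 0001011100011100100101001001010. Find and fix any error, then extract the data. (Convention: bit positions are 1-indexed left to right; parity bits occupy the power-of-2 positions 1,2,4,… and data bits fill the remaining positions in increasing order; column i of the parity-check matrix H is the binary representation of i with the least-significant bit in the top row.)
Syndrome s = H · r^T (mod 2), r = 0001011100011100100101001001010:
  s[0] = (1010101010101010101010101010101)·(0001011100011100100101001001010) mod 2 = 0+0+0+0+0+0+1+0+0+0+0+0+1+0+0+0+1+0+0+0+0+0+0+0+1+0+0+0+0+0+0 mod 2 = 0
  s[1] = (0110011001100110011001100110011)·(0001011100011100100101001001010) mod 2 = 0+0+0+0+0+1+1+0+0+0+0+0+0+1+0+0+0+0+0+0+0+1+0+0+0+0+0+0+0+1+0 mod 2 = 1
  s[2] = (0001111000011110000111100001111)·(0001011100011100100101001001010) mod 2 = 0+0+0+1+0+1+1+0+0+0+0+1+1+1+0+0+0+0+0+1+0+1+0+0+0+0+0+1+0+1+0 mod 2 = 0
  s[3] = (0000000111111110000000011111111)·(0001011100011100100101001001010) mod 2 = 0+0+0+0+0+0+0+1+0+0+0+1+1+1+0+0+0+0+0+0+0+0+0+0+1+0+0+1+0+1+0 mod 2 = 1
  s[4] = (0000000000000001111111111111111)·(0001011100011100100101001001010) mod 2 = 0+0+0+0+0+0+0+0+0+0+0+0+0+0+0+0+1+0+0+1+0+1+0+0+1+0+0+1+0+1+0 mod 2 = 0
Syndrome = 01010
Column 10 of H equals this syndrome → error at bit 10 (1-indexed).
Flip bit 10: 0001011100011100100101001001010 → 0001011101011100100101001001010
Extract data bits at positions {3,5,6,7,9,10,11,12,13,14,15,17,18,19,20,21,22,23,24,25,26,27,28,29,30,31}: 00110101110100101001001010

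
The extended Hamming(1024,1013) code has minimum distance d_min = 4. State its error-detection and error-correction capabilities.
Detection only: up to d_min − 1 = 3 errors.
Correction: up to ⌊(d_min − 1)/2⌋ = ⌊3/2⌋ = 1 errors.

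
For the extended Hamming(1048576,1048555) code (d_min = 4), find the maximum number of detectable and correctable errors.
Detection only: up to d_min − 1 = 3 errors.
Correction: up to ⌊(d_min − 1)/2⌋ = ⌊3/2⌋ = 1 errors.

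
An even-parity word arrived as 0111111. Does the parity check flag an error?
Sum of received bits: 0+1+1+1+1+1+1 = 6; 6 mod 2 = 0. Result is 0 → no error detected.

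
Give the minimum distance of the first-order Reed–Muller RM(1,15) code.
d_min = 16384 (RM(1,15) has length 32768 and minimum distance 2^(m−1) = 16384).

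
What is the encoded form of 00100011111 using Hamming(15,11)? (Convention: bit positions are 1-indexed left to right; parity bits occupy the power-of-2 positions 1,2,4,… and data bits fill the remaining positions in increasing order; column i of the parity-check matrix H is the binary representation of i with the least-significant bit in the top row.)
Codeword c = d · G (mod 2), d = 00100011111:
  c[0] = d·G[:,0] = (00100011111)·(11011010101) mod 2 = 0+0+0+0+0+0+1+0+1+0+1 mod 2 = 1
  c[1] = d·G[:,1] = (00100011111)·(10110110011) mod 2 = 0+0+1+0+0+0+1+0+0+1+1 mod 2 = 0
  c[2] = d·G[:,2] = (00100011111)·(10000000000) mod 2 = 0+0+0+0+0+0+0+0+0+0+0 mod 2 = 0
  c[3] = d·G[:,3] = (00100011111)·(01110001111) mod 2 = 0+0+1+0+0+0+0+1+1+1+1 mod 2 = 1
  c[4] = d·G[:,4] = (00100011111)·(01000000000) mod 2 = 0+0+0+0+0+0+0+0+0+0+0 mod 2 = 0
  c[5] = d·G[:,5] = (00100011111)·(00100000000) mod 2 = 0+0+1+0+0+0+0+0+0+0+0 mod 2 = 1
  c[6] = d·G[:,6] = (00100011111)·(00010000000) mod 2 = 0+0+0+0+0+0+0+0+0+0+0 mod 2 = 0
  c[7] = d·G[:,7] = (00100011111)·(00001111111) mod 2 = 0+0+0+0+0+0+1+1+1+1+1 mod 2 = 1
  c[8] = d·G[:,8] = (00100011111)·(00001000000) mod 2 = 0+0+0+0+0+0+0+0+0+0+0 mod 2 = 0
  c[9] = d·G[:,9] = (00100011111)·(00000100000) mod 2 = 0+0+0+0+0+0+0+0+0+0+0 mod 2 = 0
  c[10] = d·G[:,10] = (00100011111)·(00000010000) mod 2 = 0+0+0+0+0+0+1+0+0+0+0 mod 2 = 1
  c[11] = d·G[:,11] = (00100011111)·(00000001000) mod 2 = 0+0+0+0+0+0+0+1+0+0+0 mod 2 = 1
  c[12] = d·G[:,12] = (00100011111)·(00000000100) mod 2 = 0+0+0+0+0+0+0+0+1+0+0 mod 2 = 1
  c[13] = d·G[:,13] = (00100011111)·(00000000010) mod 2 = 0+0+0+0+0+0+0+0+0+1+0 mod 2 = 1
  c[14] = d·G[:,14] = (00100011111)·(00000000001) mod 2 = 0+0+0+0+0+0+0+0+0+0+1 mod 2 = 1
Codeword = 100101010011111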